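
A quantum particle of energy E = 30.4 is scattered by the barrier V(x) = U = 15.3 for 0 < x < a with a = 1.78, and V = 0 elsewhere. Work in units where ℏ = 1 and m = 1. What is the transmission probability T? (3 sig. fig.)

T = 0.985

Above the barrier the interior wavenumber is k₂ = √(2m(E − U))/ℏ = 5.495, giving phase k₂a = 9.782.
Matching at both interfaces gives T⁻¹ = 1 + U² sin²(k₂a) / [4E(E − U)] = 1.016, hence T = 0.985.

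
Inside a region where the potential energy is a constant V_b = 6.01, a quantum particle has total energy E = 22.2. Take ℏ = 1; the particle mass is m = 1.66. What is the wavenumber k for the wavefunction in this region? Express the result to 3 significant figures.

k = 7.33

With E > V_b the solution is oscillatory, ψ ∝ e^{±ikx} with k = √(2m(E − V_b))/ℏ.
k = √(2 × 1.66 × 16.19) = 7.331.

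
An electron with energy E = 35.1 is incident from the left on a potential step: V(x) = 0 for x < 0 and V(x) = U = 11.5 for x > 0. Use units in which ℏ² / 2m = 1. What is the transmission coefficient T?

T = 0.990

On each side the TISE gives plane waves with k = √(2m(E − V))/ℏ: k₁ = √(2·½·35.1) = 5.925, k₂ = √(2·½·23.6) = 4.858.
Continuity of ψ and ψ′ at the step yields the reflection amplitude r = (k₁ − k₂)/(k₁ + k₂) = 0.09891; thus R = |r|² = 0.009784, T = 0.9902.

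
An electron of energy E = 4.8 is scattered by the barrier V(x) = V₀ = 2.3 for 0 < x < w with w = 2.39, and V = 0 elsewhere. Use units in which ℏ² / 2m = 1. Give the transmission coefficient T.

Above the barrier the interior wavenumber is k₂ = √(2m(E − V₀))/ℏ = 1.581, giving phase k₂w = 3.779.
Matching at both interfaces gives T⁻¹ = 1 + V₀² sin²(k₂w) / [4E(E − V₀)] = 1.039, hence T = 0.962.

T = 0.962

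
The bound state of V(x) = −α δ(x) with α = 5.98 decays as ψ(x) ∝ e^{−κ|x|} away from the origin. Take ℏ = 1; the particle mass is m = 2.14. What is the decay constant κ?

Integrate −(ℏ²/2m)ψ'' − αδ(x)ψ = Eψ from −ε to +ε: the ψ'' term gives ψ'(0⁺) − ψ'(0⁻) and the δ term gives −(2mα/ℏ²)ψ(0).
With ψ ∝ e^{−κ|x|} this yields −2κ = −2mα/ℏ², so κ = mα/ℏ² = 12.80.

κ = 12.8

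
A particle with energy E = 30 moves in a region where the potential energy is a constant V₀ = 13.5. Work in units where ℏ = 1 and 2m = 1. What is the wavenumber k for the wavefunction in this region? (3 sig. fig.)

With E > V₀ the solution is oscillatory, ψ ∝ e^{±ikx} with k = √(2m(E − V₀))/ℏ.
k = √(2 × 0.5 × 16.5) = 4.062.

k = 4.06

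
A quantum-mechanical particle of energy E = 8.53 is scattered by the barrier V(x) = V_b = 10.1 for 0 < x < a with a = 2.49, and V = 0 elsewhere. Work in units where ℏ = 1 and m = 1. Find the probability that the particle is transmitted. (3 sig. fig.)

E < V_b: inside the barrier ψ ∝ e^{±κx} with κ = √(2m(V_b − E))/ℏ = 1.772.
κa = 4.412, sinh(κa) = 41.22.
Matching ψ, ψ′ at both faces gives T = [1 + V_b² sinh²(κa) / (4E(V_b − E))]⁻¹ = 1/3237 = 0.000309.

T = 0.000309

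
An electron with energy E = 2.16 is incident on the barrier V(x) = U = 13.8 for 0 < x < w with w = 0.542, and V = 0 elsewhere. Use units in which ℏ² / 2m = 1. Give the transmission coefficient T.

T = 0.0521

E < U: inside the barrier ψ ∝ e^{±κx} with κ = √(2m(U − E))/ℏ = 3.412.
κw = 1.849, sinh(κw) = 3.099.
Matching ψ, ψ′ at both faces gives T = [1 + U² sinh²(κw) / (4E(U − E))]⁻¹ = 1/19.18 = 0.0521.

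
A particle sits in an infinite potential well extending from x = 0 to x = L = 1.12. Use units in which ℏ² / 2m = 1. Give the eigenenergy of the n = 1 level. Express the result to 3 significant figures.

Requiring ψ(0) = ψ(L) = 0 quantises k = nπ/L, hence E_n = ℏ²k²/2m = n²π²ℏ²/(2mL²).
E_1 = 1² × π² / (2 × 0.5 × 1.12²) = 7.868.

E = 7.87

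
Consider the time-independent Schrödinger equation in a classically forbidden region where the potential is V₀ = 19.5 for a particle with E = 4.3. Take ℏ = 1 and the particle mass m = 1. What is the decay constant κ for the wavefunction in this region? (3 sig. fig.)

κ = 5.51

Since E < V₀ the TISE in this region is ψ'' = κ²ψ with κ = √(2m(V₀ − E))/ℏ.
κ = √(2 × 1 × 15.2) = 5.514.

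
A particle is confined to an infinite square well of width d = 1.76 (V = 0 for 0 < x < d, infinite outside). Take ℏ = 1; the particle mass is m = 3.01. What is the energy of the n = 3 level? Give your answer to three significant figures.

The infinite-well eigenfunctions ψ_n = √(2/d) sin(nπx/d) vanish at both walls, giving E_n = n²π²ℏ²/(2md²).
E_3 = 3² × π² / (2 × 3.01 × 1.76²) = 4.763.

E = 4.76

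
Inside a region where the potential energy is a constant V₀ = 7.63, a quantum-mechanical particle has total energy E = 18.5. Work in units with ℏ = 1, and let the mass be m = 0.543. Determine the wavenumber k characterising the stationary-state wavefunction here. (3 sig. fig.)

With E > V₀ the solution is oscillatory, ψ ∝ e^{±ikx} with k = √(2m(E − V₀))/ℏ.
k = √(2 × 0.543 × 10.87) = 3.436.

k = 3.44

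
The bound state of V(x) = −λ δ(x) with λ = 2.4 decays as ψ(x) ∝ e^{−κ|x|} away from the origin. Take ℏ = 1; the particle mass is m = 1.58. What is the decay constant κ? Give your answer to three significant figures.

κ = 3.79

Integrate −(ℏ²/2m)ψ'' − λδ(x)ψ = Eψ from −ε to +ε: the ψ'' term gives ψ'(0⁺) − ψ'(0⁻) and the δ term gives −(2mλ/ℏ²)ψ(0).
With ψ ∝ e^{−κ|x|} this yields −2κ = −2mλ/ℏ², so κ = mλ/ℏ² = 3.792.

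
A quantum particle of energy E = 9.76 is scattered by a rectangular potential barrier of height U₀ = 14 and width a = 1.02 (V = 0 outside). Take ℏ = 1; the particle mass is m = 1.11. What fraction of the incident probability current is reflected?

R = 0.994

Since E < U₀ the interior solution is evanescent with decay constant κ = √(2m(U₀ − E))/ℏ = 3.068.
κa = 3.129, sinh(κa) = 11.41.
The exact tunnelling result is T⁻¹ = 1 + U₀² sinh²(κa) / [4E(U₀ − E)] = 155.1, so T = 0.00645.
R = 1 − T = 0.994.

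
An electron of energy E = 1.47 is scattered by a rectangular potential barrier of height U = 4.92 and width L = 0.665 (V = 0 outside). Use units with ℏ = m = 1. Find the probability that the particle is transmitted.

E < U: inside the barrier ψ ∝ e^{±κx} with κ = √(2m(U − E))/ℏ = 2.627.
κL = 1.747, sinh(κL) = 2.781.
The exact tunnelling result is T⁻¹ = 1 + U² sinh²(κL) / [4E(U − E)] = 10.23, so T = 0.0978.

T = 0.0978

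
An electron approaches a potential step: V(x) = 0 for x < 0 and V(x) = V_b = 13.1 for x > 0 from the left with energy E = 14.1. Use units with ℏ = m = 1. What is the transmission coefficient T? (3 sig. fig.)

T = 0.664

The wavenumbers are k₁ = √(2mE)/ℏ = 5.310 on the left and k₂ = √(2m(E − V_b))/ℏ = 1.414 on the right.
Continuity of ψ and ψ′ at the step yields the reflection amplitude r = (k₁ − k₂)/(k₁ + k₂) = 0.5794; thus R = |r|² = 0.3357, T = 0.6643.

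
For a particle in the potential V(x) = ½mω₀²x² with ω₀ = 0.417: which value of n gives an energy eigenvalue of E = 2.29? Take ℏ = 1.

Invert E_n = (n + ½)ℏω₀: n = E/ℏω₀ − ½ = 4.992, so n = 5.

n = 5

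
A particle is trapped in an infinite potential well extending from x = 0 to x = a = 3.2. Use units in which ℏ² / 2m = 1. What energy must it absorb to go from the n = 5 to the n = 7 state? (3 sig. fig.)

ΔE = 23.1

E_n = n²π²ℏ²/(2ma²), so ΔE = (7² − 5²) π²ℏ²/(2ma²).
ΔE = 24 × π² / (2 × 0.5 × 3.2²) = 23.13.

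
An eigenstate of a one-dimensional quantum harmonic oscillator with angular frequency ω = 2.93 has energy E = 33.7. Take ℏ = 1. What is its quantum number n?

n = 11

Invert E_n = (n + ½)ℏω: n = E/ℏω − ½ = 11.002, so n = 11.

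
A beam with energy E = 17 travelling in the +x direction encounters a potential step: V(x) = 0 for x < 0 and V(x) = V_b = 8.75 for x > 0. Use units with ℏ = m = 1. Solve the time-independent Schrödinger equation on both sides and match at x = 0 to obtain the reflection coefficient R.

R = 0.0320

On each side the TISE gives plane waves with k = √(2m(E − V))/ℏ: k₁ = √(2·1·17) = 5.831, k₂ = √(2·1·8.25) = 4.062.
Matching ψ and ψ′ at x = 0 gives r = (k₁ − k₂)/(k₁ + k₂), so R = r² = 0.03197 and T = 1 − R = 0.9680.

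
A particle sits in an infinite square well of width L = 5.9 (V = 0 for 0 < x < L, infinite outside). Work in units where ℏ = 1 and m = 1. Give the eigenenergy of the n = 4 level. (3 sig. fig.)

E = 2.27

The infinite-well eigenfunctions ψ_n = √(2/L) sin(nπx/L) vanish at both walls, giving E_n = n²π²ℏ²/(2mL²).
E_4 = 4² × π² / (2 × 1 × 5.9²) = 2.268.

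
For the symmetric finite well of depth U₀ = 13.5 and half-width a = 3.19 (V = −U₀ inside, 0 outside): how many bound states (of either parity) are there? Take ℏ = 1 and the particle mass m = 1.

N = 11

The dimensionless depth is z₀ = a√(2mU₀)/ℏ = 3.19 × √(27.00) = 16.58.
The even/odd transcendental equations gain one root per π/2 in z₀, giving N = 1 + ⌊2z₀/π⌋ = 1 + ⌊10.55⌋ = 11.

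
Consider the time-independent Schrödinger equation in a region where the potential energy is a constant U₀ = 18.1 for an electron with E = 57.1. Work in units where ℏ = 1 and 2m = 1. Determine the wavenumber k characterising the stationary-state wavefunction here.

With E > U₀ the solution is oscillatory, ψ ∝ e^{±ikx} with k = √(2m(E − U₀))/ℏ.
k = √(2 × 0.5 × 39) = 6.245.

k = 6.24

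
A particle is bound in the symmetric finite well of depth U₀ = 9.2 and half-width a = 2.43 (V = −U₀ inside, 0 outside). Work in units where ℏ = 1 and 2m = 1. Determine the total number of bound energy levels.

Define the well-strength parameter z₀ = (a/ℏ)√(2mU₀) = 2.43 × √(2·0.5·9.2) = 7.371.
A new bound state (alternating even/odd) appears each time z₀ passes a multiple of π/2, so N = ⌊2z₀/π⌋ + 1 = ⌊4.692⌋ + 1 = 5.

N = 5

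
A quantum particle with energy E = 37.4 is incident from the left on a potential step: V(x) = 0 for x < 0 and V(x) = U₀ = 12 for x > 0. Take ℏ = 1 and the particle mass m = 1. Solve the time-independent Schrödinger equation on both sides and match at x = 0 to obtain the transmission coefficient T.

On each side the TISE gives plane waves with k = √(2m(E − V))/ℏ: k₁ = √(2·1·37.4) = 8.649, k₂ = √(2·1·25.4) = 7.127.
Matching ψ and ψ′ at x = 0 gives r = (k₁ − k₂)/(k₁ + k₂), so R = r² = 0.009299 and T = 1 − R = 0.9907.

T = 0.991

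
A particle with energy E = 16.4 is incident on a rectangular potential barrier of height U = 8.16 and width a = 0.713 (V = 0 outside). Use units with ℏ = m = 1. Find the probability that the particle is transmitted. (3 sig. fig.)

Above the barrier the interior wavenumber is k₂ = √(2m(E − U))/ℏ = 4.060, giving phase k₂a = 2.894.
T = [1 + U² sin²(k₂a) / (4E(E − U))]⁻¹ = 1/1.007 = 0.993.

T = 0.993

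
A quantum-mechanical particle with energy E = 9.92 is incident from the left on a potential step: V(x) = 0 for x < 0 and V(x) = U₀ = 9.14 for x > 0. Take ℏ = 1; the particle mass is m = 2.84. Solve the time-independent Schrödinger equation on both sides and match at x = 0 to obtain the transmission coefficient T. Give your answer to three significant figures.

T = 0.684

The wavenumbers are k₁ = √(2mE)/ℏ = 7.506 on the left and k₂ = √(2m(E − U₀))/ℏ = 2.105 on the right.
Matching ψ and ψ′ at x = 0 gives r = (k₁ − k₂)/(k₁ + k₂), so R = r² = 0.3158 and T = 1 − R = 0.6842.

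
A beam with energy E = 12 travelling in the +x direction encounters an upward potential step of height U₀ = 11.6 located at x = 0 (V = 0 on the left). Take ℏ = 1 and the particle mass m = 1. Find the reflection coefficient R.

The wavenumbers are k₁ = √(2mE)/ℏ = 4.899 on the left and k₂ = √(2m(E − U₀))/ℏ = 0.8944 on the right.
Matching ψ and ψ′ at x = 0 gives r = (k₁ − k₂)/(k₁ + k₂), so R = r² = 0.4778 and T = 1 − R = 0.5222.

R = 0.478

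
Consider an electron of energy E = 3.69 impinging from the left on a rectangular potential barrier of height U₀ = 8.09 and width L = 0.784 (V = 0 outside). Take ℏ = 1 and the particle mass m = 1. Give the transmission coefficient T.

T = 0.0372

E < U₀: inside the barrier ψ ∝ e^{±κx} with κ = √(2m(U₀ − E))/ℏ = 2.966.
κL = 2.326, sinh(κL) = 5.068.
Matching ψ, ψ′ at both faces gives T = [1 + U₀² sinh²(κL) / (4E(U₀ − E))]⁻¹ = 1/26.89 = 0.0372.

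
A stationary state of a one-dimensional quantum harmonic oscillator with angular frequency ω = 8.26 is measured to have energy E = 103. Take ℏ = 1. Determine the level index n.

E_n = ℏω(n + ½) ⇒ n = E/(ℏω) − ½ = 103/8.26 − 0.5 = 11.970 → n = 12.

n = 12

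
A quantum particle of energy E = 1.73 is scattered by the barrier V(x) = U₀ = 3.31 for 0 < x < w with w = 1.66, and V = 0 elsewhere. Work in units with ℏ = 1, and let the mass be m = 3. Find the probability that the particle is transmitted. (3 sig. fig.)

Since E < U₀ the interior solution is evanescent with decay constant κ = √(2m(U₀ − E))/ℏ = 3.079.
κw = 5.111, sinh(κw) = 82.92.
Matching ψ, ψ′ at both faces gives T = [1 + U₀² sinh²(κw) / (4E(U₀ − E))]⁻¹ = 1/6891 = 0.000145.

T = 0.000145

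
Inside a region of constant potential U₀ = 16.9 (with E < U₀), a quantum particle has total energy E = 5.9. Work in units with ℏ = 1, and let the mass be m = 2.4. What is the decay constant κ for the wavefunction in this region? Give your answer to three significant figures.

Since E < U₀ the TISE in this region is ψ'' = κ²ψ with κ = √(2m(U₀ − E))/ℏ.
κ = √(2 × 2.4 × 11) = 7.266.

κ = 7.27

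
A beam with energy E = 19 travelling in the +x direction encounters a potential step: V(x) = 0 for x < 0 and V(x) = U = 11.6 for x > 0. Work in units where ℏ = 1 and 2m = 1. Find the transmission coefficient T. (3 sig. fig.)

The wavenumbers are k₁ = √(2mE)/ℏ = 4.359 on the left and k₂ = √(2m(E − U))/ℏ = 2.720 on the right.
Continuity of ψ and ψ′ at the step yields the reflection amplitude r = (k₁ − k₂)/(k₁ + k₂) = 0.2315; thus R = |r|² = 0.05358, T = 0.9464.

T = 0.946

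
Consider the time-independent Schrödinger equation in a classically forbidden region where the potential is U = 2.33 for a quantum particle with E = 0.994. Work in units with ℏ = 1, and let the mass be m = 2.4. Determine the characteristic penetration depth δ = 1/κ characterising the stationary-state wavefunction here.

δ = 0.395

Since E < U the TISE in this region is ψ'' = κ²ψ with κ = √(2m(U − E))/ℏ.
κ = √(2 × 2.4 × 1.336) = 2.532. The penetration depth is δ = 1/κ = 0.395.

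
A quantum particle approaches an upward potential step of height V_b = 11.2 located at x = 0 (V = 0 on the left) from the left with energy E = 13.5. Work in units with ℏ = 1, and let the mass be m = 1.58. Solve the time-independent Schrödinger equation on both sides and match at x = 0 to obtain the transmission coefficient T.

T = 0.827

On each side the TISE gives plane waves with k = √(2m(E − V))/ℏ: k₁ = √(2·1.58·13.5) = 6.531, k₂ = √(2·1.58·2.3) = 2.696.
Matching ψ and ψ′ at x = 0 gives r = (k₁ − k₂)/(k₁ + k₂), so R = r² = 0.1728 and T = 1 − R = 0.8272.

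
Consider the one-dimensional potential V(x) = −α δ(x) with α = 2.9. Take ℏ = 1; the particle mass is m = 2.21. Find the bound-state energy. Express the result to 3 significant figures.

E = -9.29

The bound state is ψ(x) = √κ e^{−κ|x|}. The derivative jump ψ'(0⁺) − ψ'(0⁻) = −(2mα/ℏ²)ψ(0) fixes κ = mα/ℏ² = 6.409.
Then E = −ℏ²κ²/(2m) = −mα²/(2ℏ²) = -9.293.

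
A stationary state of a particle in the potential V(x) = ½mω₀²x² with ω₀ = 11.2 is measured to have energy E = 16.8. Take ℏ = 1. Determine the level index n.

n = 1

E_n = ℏω₀(n + ½) ⇒ n = E/(ℏω₀) − ½ = 16.8/11.2 − 0.5 = 1.000 → n = 1.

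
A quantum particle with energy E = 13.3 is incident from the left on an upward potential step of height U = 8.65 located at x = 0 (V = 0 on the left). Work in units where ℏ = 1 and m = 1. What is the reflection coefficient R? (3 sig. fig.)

R = 0.0660

The wavenumbers are k₁ = √(2mE)/ℏ = 5.158 on the left and k₂ = √(2m(E − U))/ℏ = 3.050 on the right.
Matching ψ and ψ′ at x = 0 gives r = (k₁ − k₂)/(k₁ + k₂), so R = r² = 0.06597 and T = 1 − R = 0.9340.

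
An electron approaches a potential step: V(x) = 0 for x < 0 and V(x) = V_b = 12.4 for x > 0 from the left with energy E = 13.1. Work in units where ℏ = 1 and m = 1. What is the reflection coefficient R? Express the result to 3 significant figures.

On each side the TISE gives plane waves with k = √(2m(E − V))/ℏ: k₁ = √(2·1·13.1) = 5.119, k₂ = √(2·1·0.7) = 1.183.
Matching ψ and ψ′ at x = 0 gives r = (k₁ − k₂)/(k₁ + k₂), so R = r² = 0.3900 and T = 1 − R = 0.6100.

R = 0.390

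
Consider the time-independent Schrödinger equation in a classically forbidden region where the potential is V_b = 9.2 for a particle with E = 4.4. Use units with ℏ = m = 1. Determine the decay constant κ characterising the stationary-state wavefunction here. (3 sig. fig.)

κ = 3.10

Since E < V_b the TISE in this region is ψ'' = κ²ψ with κ = √(2m(V_b − E))/ℏ.
κ = √(2 × 1 × 4.8) = 3.098.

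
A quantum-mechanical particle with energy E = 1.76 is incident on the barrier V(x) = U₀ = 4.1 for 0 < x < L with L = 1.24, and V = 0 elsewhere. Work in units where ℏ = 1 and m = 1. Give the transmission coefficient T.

T = 0.0182

E < U₀: inside the barrier ψ ∝ e^{±κx} with κ = √(2m(U₀ − E))/ℏ = 2.163.
κL = 2.683, sinh(κL) = 7.277.
Matching ψ, ψ′ at both faces gives T = [1 + U₀² sinh²(κL) / (4E(U₀ − E))]⁻¹ = 1/55.03 = 0.0182.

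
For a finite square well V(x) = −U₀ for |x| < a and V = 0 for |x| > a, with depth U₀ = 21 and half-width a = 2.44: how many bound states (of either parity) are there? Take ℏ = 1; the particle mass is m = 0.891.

N = 10

Define the well-strength parameter z₀ = (a/ℏ)√(2mU₀) = 2.44 × √(2·0.891·21) = 14.93.
The even/odd transcendental equations gain one root per π/2 in z₀, giving N = 1 + ⌊2z₀/π⌋ = 1 + ⌊9.502⌋ = 10.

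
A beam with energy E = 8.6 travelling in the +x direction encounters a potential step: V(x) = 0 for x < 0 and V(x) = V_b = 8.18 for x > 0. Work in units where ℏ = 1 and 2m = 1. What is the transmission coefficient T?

The wavenumbers are k₁ = √(2mE)/ℏ = 2.933 on the left and k₂ = √(2m(E − V_b))/ℏ = 0.6481 on the right.
Continuity of ψ and ψ′ at the step yields the reflection amplitude r = (k₁ − k₂)/(k₁ + k₂) = 0.6380; thus R = |r|² = 0.4071, T = 0.5929.

T = 0.593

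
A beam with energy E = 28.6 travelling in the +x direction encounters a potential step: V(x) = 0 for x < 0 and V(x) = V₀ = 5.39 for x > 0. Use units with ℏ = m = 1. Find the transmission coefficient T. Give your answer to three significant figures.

T = 0.997

On each side the TISE gives plane waves with k = √(2m(E − V))/ℏ: k₁ = √(2·1·28.6) = 7.563, k₂ = √(2·1·23.21) = 6.813.
Matching ψ and ψ′ at x = 0 gives r = (k₁ − k₂)/(k₁ + k₂), so R = r² = 0.002721 and T = 1 − R = 0.9973.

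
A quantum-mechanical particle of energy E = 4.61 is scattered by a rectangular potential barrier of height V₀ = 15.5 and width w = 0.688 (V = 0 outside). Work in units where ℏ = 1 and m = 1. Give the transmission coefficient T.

T = 0.00542

Since E < V₀ the interior solution is evanescent with decay constant κ = √(2m(V₀ − E))/ℏ = 4.667.
κw = 3.211, sinh(κw) = 12.38.
Matching ψ, ψ′ at both faces gives T = [1 + V₀² sinh²(κw) / (4E(V₀ − E))]⁻¹ = 1/184.4 = 0.00542.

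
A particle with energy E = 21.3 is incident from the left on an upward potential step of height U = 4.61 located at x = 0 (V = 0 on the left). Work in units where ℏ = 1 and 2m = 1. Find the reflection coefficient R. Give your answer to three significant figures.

On each side the TISE gives plane waves with k = √(2m(E − V))/ℏ: k₁ = √(2·½·21.3) = 4.615, k₂ = √(2·½·16.69) = 4.085.
Continuity of ψ and ψ′ at the step yields the reflection amplitude r = (k₁ − k₂)/(k₁ + k₂) = 0.06090; thus R = |r|² = 0.003709, T = 0.9963.

R = 0.00371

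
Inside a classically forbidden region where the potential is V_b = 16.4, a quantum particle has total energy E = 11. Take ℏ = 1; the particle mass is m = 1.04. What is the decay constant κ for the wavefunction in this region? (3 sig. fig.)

κ = 3.35

Since E < V_b the TISE in this region is ψ'' = κ²ψ with κ = √(2m(V_b − E))/ℏ.
κ = √(2 × 1.04 × 5.4) = 3.351.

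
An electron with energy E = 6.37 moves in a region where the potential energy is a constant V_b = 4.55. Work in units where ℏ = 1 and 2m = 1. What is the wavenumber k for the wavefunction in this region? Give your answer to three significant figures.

k = 1.35

With E > V_b the solution is oscillatory, ψ ∝ e^{±ikx} with k = √(2m(E − V_b))/ℏ.
k = √(2 × 0.5 × 1.82) = 1.349.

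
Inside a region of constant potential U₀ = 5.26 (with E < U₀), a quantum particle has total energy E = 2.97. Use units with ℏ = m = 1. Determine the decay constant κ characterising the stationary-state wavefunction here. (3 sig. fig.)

κ = 2.14

Since E < U₀ the TISE in this region is ψ'' = κ²ψ with κ = √(2m(U₀ − E))/ℏ.
κ = √(2 × 1 × 2.29) = 2.140.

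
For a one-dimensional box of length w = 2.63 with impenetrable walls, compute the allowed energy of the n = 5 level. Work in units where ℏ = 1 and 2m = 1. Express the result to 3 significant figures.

The infinite-well eigenfunctions ψ_n = √(2/w) sin(nπx/w) vanish at both walls, giving E_n = n²π²ℏ²/(2mw²).
E_5 = 5² × π² / (2 × 0.5 × 2.63²) = 35.67.

E = 35.7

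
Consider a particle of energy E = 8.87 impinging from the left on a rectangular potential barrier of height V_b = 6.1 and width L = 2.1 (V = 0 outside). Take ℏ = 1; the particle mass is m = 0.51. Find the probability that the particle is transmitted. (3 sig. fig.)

E > V_b: inside the barrier k₂ = √(2m(E − V_b))/ℏ = 1.681, k₂L = 3.530.
T = [1 + V_b² sin²(k₂L) / (4E(E − V_b))]⁻¹ = 1/1.054 = 0.949.

T = 0.949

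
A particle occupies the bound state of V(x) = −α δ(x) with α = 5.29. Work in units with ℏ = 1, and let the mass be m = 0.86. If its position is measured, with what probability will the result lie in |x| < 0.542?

P = 0.993

The normalised bound state is ψ = √κ e^{−κ|x|} with κ = mα/ℏ² = 4.549.
P(|x| < d) = ∫_{−d}^{d} κ e^{−2κ|x|} dx = 1 − e^{−2κd} = 1 − e^{−4.932} = 0.9928.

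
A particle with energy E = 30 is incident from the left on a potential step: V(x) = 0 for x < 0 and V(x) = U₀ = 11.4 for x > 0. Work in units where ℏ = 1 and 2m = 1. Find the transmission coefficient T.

On each side the TISE gives plane waves with k = √(2m(E − V))/ℏ: k₁ = √(2·½·30) = 5.477, k₂ = √(2·½·18.6) = 4.313.
Matching ψ and ψ′ at x = 0 gives r = (k₁ − k₂)/(k₁ + k₂), so R = r² = 0.01415 and T = 1 − R = 0.9859.

T = 0.986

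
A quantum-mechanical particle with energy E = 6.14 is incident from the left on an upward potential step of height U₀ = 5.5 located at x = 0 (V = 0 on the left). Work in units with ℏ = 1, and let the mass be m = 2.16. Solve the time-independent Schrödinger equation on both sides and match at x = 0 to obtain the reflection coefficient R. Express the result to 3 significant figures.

The wavenumbers are k₁ = √(2mE)/ℏ = 5.150 on the left and k₂ = √(2m(E − U₀))/ℏ = 1.663 on the right.
Continuity of ψ and ψ′ at the step yields the reflection amplitude r = (k₁ − k₂)/(k₁ + k₂) = 0.5119; thus R = |r|² = 0.2620, T = 0.7380.

R = 0.262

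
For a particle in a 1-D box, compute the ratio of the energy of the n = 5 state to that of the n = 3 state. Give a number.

Since E_n ∝ n², the ratio is (5/3)² = 2.77778.

2.77778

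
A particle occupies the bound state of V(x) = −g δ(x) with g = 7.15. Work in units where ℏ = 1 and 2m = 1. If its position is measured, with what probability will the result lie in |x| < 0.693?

The normalised bound state is ψ = √κ e^{−κ|x|} with κ = mg/ℏ² = 3.575.
P(|x| < d) = ∫_{−d}^{d} κ e^{−2κ|x|} dx = 1 − e^{−2κd} = 1 − e^{−4.955} = 0.9930.

P = 0.993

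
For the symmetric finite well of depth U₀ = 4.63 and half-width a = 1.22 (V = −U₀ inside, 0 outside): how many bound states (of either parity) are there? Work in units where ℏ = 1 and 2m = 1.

N = 2

The dimensionless depth is z₀ = a√(2mU₀)/ℏ = 1.22 × √(4.630) = 2.625.
The even/odd transcendental equations gain one root per π/2 in z₀, giving N = 1 + ⌊2z₀/π⌋ = 1 + ⌊1.671⌋ = 2.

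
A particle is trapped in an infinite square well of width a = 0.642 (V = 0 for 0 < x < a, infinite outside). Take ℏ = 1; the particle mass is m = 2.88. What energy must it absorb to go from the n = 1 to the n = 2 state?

ΔE = 12.5

E_n = n²π²ℏ²/(2ma²), so ΔE = (2² − 1²) π²ℏ²/(2ma²).
ΔE = 3 × π² / (2 × 2.88 × 0.642²) = 12.47.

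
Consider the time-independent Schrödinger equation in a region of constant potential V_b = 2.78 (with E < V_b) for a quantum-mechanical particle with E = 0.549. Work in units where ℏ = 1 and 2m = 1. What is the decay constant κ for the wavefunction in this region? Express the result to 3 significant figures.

κ = 1.49

Since E < V_b the TISE in this region is ψ'' = κ²ψ with κ = √(2m(V_b − E))/ℏ.
κ = √(2 × 0.5 × 2.231) = 1.494.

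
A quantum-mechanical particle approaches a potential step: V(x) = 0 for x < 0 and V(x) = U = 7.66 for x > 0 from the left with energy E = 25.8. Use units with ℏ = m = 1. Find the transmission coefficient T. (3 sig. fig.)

T = 0.992

On each side the TISE gives plane waves with k = √(2m(E − V))/ℏ: k₁ = √(2·1·25.8) = 7.183, k₂ = √(2·1·18.14) = 6.023.
Continuity of ψ and ψ′ at the step yields the reflection amplitude r = (k₁ − k₂)/(k₁ + k₂) = 0.08784; thus R = |r|² = 0.007715, T = 0.9923.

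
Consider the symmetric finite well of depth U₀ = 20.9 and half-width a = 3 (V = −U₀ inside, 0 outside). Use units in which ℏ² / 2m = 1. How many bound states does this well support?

N = 9

Define the well-strength parameter z₀ = (a/ℏ)√(2mU₀) = 3 × √(2·0.5·20.9) = 13.71.
The even/odd transcendental equations gain one root per π/2 in z₀, giving N = 1 + ⌊2z₀/π⌋ = 1 + ⌊8.731⌋ = 9.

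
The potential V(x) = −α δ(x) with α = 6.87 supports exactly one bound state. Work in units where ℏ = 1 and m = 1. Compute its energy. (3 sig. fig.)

E = -23.6

The bound state is ψ(x) = √κ e^{−κ|x|}. The derivative jump ψ'(0⁺) − ψ'(0⁻) = −(2mα/ℏ²)ψ(0) fixes κ = mα/ℏ² = 6.870.
Then E = −ℏ²κ²/(2m) = −mα²/(2ℏ²) = -23.60.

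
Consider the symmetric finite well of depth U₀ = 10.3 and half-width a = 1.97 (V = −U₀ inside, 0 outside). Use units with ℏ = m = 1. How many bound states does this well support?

Define the well-strength parameter z₀ = (a/ℏ)√(2mU₀) = 1.97 × √(2·1·10.3) = 8.941.
The even/odd transcendental equations gain one root per π/2 in z₀, giving N = 1 + ⌊2z₀/π⌋ = 1 + ⌊5.692⌋ = 6.

N = 6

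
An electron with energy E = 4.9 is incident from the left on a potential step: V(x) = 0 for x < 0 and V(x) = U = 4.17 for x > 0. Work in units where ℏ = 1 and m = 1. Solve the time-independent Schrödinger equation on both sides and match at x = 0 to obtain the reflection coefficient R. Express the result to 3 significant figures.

On each side the TISE gives plane waves with k = √(2m(E − V))/ℏ: k₁ = √(2·1·4.9) = 3.130, k₂ = √(2·1·0.73) = 1.208.
Continuity of ψ and ψ′ at the step yields the reflection amplitude r = (k₁ − k₂)/(k₁ + k₂) = 0.4430; thus R = |r|² = 0.1963, T = 0.8037.

R = 0.196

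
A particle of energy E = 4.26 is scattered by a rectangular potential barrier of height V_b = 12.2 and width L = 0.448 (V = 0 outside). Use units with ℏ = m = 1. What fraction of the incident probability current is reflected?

Since E < V_b the interior solution is evanescent with decay constant κ = √(2m(V_b − E))/ℏ = 3.985.
κL = 1.785, sinh(κL) = 2.897.
The exact tunnelling result is T⁻¹ = 1 + V_b² sinh²(κL) / [4E(V_b − E)] = 10.23, so T = 0.0977.
R = 1 − T = 0.902.

R = 0.902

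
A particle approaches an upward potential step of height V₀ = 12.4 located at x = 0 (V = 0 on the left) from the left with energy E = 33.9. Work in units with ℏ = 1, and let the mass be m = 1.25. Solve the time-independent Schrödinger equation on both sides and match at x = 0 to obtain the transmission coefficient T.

T = 0.987

On each side the TISE gives plane waves with k = √(2m(E − V))/ℏ: k₁ = √(2·1.25·33.9) = 9.206, k₂ = √(2·1.25·21.5) = 7.331.
Matching ψ and ψ′ at x = 0 gives r = (k₁ − k₂)/(k₁ + k₂), so R = r² = 0.01285 and T = 1 − R = 0.9872.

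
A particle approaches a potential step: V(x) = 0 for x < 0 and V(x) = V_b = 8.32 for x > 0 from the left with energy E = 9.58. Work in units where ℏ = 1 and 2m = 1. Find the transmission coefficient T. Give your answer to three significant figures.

T = 0.781

On each side the TISE gives plane waves with k = √(2m(E − V))/ℏ: k₁ = √(2·½·9.58) = 3.095, k₂ = √(2·½·1.26) = 1.122.
Matching ψ and ψ′ at x = 0 gives r = (k₁ − k₂)/(k₁ + k₂), so R = r² = 0.2188 and T = 1 − R = 0.7812.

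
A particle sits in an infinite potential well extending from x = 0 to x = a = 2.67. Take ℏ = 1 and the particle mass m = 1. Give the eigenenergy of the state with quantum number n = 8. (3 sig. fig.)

Requiring ψ(0) = ψ(a) = 0 quantises k = nπ/a, hence E_n = ℏ²k²/2m = n²π²ℏ²/(2ma²).
E_8 = 8² × π² / (2 × 1 × 2.67²) = 44.30.

E = 44.3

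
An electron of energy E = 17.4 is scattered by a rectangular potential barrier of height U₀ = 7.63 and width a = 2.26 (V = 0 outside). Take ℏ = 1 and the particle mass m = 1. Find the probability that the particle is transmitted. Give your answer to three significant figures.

T = 0.976

E > U₀: inside the barrier k₂ = √(2m(E − U₀))/ℏ = 4.420, k₂a = 9.990.
Matching at both interfaces gives T⁻¹ = 1 + U₀² sin²(k₂a) / [4E(E − U₀)] = 1.025, hence T = 0.976.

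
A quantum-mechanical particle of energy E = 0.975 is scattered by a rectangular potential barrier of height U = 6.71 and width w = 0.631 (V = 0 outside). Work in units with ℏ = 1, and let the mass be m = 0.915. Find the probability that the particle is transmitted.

E < U: inside the barrier ψ ∝ e^{±κx} with κ = √(2m(U − E))/ℏ = 3.240.
κw = 2.044, sinh(κw) = 3.797.
Matching ψ, ψ′ at both faces gives T = [1 + U² sinh²(κw) / (4E(U − E))]⁻¹ = 1/30.02 = 0.0333.

T = 0.0333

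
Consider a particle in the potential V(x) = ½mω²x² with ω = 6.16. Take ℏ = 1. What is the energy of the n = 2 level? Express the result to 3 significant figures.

The oscillator eigenvalues are E_n = ℏω(n + ½), so E_2 = 6.16 × 2.5 = 15.40.

E = 15.4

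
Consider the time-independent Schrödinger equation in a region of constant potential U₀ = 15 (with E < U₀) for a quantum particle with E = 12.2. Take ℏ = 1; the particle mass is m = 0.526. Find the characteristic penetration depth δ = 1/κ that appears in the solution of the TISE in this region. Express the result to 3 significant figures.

Since E < U₀ the TISE in this region is ψ'' = κ²ψ with κ = √(2m(U₀ − E))/ℏ.
κ = √(2 × 0.526 × 2.8) = 1.716. The penetration depth is δ = 1/κ = 0.583.

δ = 0.583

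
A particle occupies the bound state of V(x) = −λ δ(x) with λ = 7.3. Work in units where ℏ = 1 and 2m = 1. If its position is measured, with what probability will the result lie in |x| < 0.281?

P = 0.871

The normalised bound state is ψ = √κ e^{−κ|x|} with κ = mλ/ℏ² = 3.650.
P(|x| < d) = ∫_{−d}^{d} κ e^{−2κ|x|} dx = 1 − e^{−2κd} = 1 − e^{−2.051} = 0.8714.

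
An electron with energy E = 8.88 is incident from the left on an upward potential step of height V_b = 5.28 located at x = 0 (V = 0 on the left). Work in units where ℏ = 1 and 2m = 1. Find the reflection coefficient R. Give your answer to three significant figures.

The wavenumbers are k₁ = √(2mE)/ℏ = 2.980 on the left and k₂ = √(2m(E − V_b))/ℏ = 1.897 on the right.
Continuity of ψ and ψ′ at the step yields the reflection amplitude r = (k₁ − k₂)/(k₁ + k₂) = 0.2220; thus R = |r|² = 0.04927, T = 0.9507.

R = 0.0493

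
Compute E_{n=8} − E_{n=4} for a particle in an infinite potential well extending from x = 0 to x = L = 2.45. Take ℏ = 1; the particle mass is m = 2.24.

ΔE = 17.6

E_n = n²π²ℏ²/(2mL²), so ΔE = (8² − 4²) π²ℏ²/(2mL²).
ΔE = 48 × π² / (2 × 2.24 × 2.45²) = 17.62.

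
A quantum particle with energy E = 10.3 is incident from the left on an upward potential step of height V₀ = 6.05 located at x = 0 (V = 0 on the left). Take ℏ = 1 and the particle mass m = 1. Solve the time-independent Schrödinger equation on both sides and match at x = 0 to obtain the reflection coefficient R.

R = 0.0474

The wavenumbers are k₁ = √(2mE)/ℏ = 4.539 on the left and k₂ = √(2m(E − V₀))/ℏ = 2.915 on the right.
Matching ψ and ψ′ at x = 0 gives r = (k₁ − k₂)/(k₁ + k₂), so R = r² = 0.04742 and T = 1 − R = 0.9526.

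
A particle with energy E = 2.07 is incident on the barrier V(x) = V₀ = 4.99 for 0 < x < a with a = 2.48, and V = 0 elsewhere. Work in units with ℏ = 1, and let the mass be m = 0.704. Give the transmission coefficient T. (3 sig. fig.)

T = 0.000167

E < V₀: inside the barrier ψ ∝ e^{±κx} with κ = √(2m(V₀ − E))/ℏ = 2.028.
κa = 5.029, sinh(κa) = 76.35.
The exact tunnelling result is T⁻¹ = 1 + V₀² sinh²(κa) / [4E(V₀ − E)] = 6005, so T = 0.000167.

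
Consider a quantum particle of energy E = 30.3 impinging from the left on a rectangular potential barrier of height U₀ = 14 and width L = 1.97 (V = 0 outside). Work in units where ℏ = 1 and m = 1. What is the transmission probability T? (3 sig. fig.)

Above the barrier the interior wavenumber is k₂ = √(2m(E − U₀))/ℏ = 5.710, giving phase k₂L = 11.25.
Matching at both interfaces gives T⁻¹ = 1 + U₀² sin²(k₂L) / [4E(E − U₀)] = 1.093, hence T = 0.915.

T = 0.915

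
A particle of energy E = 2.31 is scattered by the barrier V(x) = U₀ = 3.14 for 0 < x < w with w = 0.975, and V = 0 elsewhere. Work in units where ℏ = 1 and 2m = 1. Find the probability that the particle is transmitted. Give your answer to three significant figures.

T = 0.433

Since E < U₀ the interior solution is evanescent with decay constant κ = √(2m(U₀ − E))/ℏ = 0.9110.
κw = 0.8883, sinh(κw) = 1.010.
The exact tunnelling result is T⁻¹ = 1 + U₀² sinh²(κw) / [4E(U₀ − E)] = 2.311, so T = 0.433.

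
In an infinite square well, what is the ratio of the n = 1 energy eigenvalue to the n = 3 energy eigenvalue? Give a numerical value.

0.111111

E_n = n²π²ℏ²/(2mL²) so the ratio is n₂²/n₁² = 1/9 = 0.111111.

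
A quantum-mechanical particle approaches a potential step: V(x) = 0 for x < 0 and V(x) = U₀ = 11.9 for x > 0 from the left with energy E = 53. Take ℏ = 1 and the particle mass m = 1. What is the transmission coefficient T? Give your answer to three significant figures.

The wavenumbers are k₁ = √(2mE)/ℏ = 10.30 on the left and k₂ = √(2m(E − U₀))/ℏ = 9.066 on the right.
Continuity of ψ and ψ′ at the step yields the reflection amplitude r = (k₁ − k₂)/(k₁ + k₂) = 0.06349; thus R = |r|² = 0.004030, T = 0.9960.

T = 0.996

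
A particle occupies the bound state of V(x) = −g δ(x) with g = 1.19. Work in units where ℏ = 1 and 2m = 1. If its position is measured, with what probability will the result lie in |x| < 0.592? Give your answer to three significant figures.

P = 0.506

The normalised bound state is ψ = √κ e^{−κ|x|} with κ = mg/ℏ² = 0.5950.
P(|x| < d) = ∫_{−d}^{d} κ e^{−2κ|x|} dx = 1 − e^{−2κd} = 1 − e^{−0.7045} = 0.5056.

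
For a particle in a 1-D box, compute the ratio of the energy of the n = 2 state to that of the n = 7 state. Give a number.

0.0816327

Since E_n ∝ n², the ratio is (2/7)² = 0.0816327.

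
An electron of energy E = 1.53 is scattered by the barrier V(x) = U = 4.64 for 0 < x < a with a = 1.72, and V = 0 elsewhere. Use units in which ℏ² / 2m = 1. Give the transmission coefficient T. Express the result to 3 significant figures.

Since E < U the interior solution is evanescent with decay constant κ = √(2m(U − E))/ℏ = 1.764.
κa = 3.033, sinh(κa) = 10.36.
Matching ψ, ψ′ at both faces gives T = [1 + U² sinh²(κa) / (4E(U − E))]⁻¹ = 1/122.4 = 0.00817.

T = 0.00817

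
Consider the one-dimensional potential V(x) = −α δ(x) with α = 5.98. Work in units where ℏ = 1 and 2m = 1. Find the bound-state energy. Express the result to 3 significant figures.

E = -8.94

The bound state is ψ(x) = √κ e^{−κ|x|}. The derivative jump ψ'(0⁺) − ψ'(0⁻) = −(2mα/ℏ²)ψ(0) fixes κ = mα/ℏ² = 2.990.
Then E = −ℏ²κ²/(2m) = −mα²/(2ℏ²) = -8.940.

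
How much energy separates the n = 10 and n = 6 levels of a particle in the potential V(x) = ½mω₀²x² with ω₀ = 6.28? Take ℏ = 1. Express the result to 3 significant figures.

ΔE = 25.1

E_n = ℏω₀(n + ½), so ΔE = (10 − 6) ℏω₀ = 4 × 6.28 = 25.12.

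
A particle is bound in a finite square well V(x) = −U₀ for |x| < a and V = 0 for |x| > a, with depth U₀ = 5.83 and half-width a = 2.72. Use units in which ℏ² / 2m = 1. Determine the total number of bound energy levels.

N = 5

The dimensionless depth is z₀ = a√(2mU₀)/ℏ = 2.72 × √(5.830) = 6.568.
A new bound state (alternating even/odd) appears each time z₀ passes a multiple of π/2, so N = ⌊2z₀/π⌋ + 1 = ⌊4.181⌋ + 1 = 5.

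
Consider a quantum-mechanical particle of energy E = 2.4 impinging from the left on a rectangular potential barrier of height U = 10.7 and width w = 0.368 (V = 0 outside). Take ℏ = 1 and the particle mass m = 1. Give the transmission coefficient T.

E < U: inside the barrier ψ ∝ e^{±κx} with κ = √(2m(U − E))/ℏ = 4.074.
κw = 1.499, sinh(κw) = 2.128.
Matching ψ, ψ′ at both faces gives T = [1 + U² sinh²(κw) / (4E(U − E))]⁻¹ = 1/7.505 = 0.133.

T = 0.133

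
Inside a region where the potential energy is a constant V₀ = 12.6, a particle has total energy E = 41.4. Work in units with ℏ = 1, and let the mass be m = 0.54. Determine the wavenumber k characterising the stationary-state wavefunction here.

With E > V₀ the solution is oscillatory, ψ ∝ e^{±ikx} with k = √(2m(E − V₀))/ℏ.
k = √(2 × 0.54 × 28.8) = 5.577.

k = 5.58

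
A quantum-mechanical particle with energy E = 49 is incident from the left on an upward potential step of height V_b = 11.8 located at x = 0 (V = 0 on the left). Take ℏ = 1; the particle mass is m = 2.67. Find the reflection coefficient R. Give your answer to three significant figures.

The wavenumbers are k₁ = √(2mE)/ℏ = 16.18 on the left and k₂ = √(2m(E − V_b))/ℏ = 14.09 on the right.
Continuity of ψ and ψ′ at the step yields the reflection amplitude r = (k₁ − k₂)/(k₁ + k₂) = 0.06877; thus R = |r|² = 0.004729, T = 0.9953.

R = 0.00473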